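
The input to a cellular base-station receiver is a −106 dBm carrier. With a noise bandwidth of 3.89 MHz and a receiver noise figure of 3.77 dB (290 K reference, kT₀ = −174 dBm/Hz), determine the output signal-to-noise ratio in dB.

Noise floor: N = −174 + 10 log₁₀(B) + NF
10 log₁₀(3.89×10⁶) = 65.9 dB
N = −174 + 65.9 + 3.77 = −104.33 dBm
SNR = P_sig − N = −106 − (−104.33) = −1.67 dB → −1.7 dB

−1.7 dB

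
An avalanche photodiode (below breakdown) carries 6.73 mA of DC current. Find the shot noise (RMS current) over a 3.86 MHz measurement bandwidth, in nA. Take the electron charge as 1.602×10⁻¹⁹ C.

I_n = √(2qI·B)
2qI·B = 2 × 1.602×10⁻¹⁹ × 6.73×10⁻³ × 3.86×10⁶ = 8.32×10⁻¹⁵ A²
I_n = √(8.32×10⁻¹⁵) = 9.12×10⁻⁸ A = 91.2 nA

91.2 nA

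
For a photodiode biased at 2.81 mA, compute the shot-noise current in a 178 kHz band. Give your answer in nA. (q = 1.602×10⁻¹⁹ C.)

12.7 nA

I_n = √(2qI·B)
2qI·B = 2 × 1.602×10⁻¹⁹ × 2.81×10⁻³ × 1.78×10⁵ = 1.60×10⁻¹⁶ A²
I_n = √(1.60×10⁻¹⁶) = 1.27×10⁻⁸ A = 12.7 nA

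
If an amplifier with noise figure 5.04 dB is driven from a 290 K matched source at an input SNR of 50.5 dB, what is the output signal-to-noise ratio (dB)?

45.46 dB

By definition F = SNR_in/SNR_out, so in dB: SNR_out = SNR_in − NF
SNR_out = 50.5 − 5.04 = 45.46 dB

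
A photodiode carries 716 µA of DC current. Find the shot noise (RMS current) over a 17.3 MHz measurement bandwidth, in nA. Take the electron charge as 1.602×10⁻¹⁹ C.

63.0 nA

I_n = √(2qI·B)
2qI·B = 2 × 1.602×10⁻¹⁹ × 7.16×10⁻⁴ × 1.73×10⁷ = 3.97×10⁻¹⁵ A²
I_n = √(3.97×10⁻¹⁵) = 6.30×10⁻⁸ A = 63.0 nA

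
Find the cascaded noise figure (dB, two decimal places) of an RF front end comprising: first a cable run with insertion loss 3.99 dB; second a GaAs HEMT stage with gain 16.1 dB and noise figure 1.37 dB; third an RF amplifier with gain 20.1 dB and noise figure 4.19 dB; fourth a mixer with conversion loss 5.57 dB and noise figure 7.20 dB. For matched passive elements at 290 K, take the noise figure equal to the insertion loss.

Convert to linear (a loss of L dB is a gain of −L dB): F_i = 10^(NF_i/10), G_i = 10^(G_i,dB/10)
  Stage 1: F_1 = 10^(3.99/10) = 2.506, G_1 = 10^(−3.99/10) = 0.3990
  Stage 2: F_2 = 10^(1.37/10) = 1.371, G_2 = 10^(16.1/10) = 40.74
  Stage 3: F_3 = 10^(4.19/10) = 2.624, G_3 = 10^(20.1/10) = 102.3
  Stage 4: F_4 = 10^(7.20/10) = 5.248, G_4 = 10^(−5.57/10) = 0.2773
Friis cascade:
  F = 2.506 + (1.371 − 1)/0.3990 + (2.624 − 1)/16.26 + (5.248 − 1)/1663 = 3.538
NF = 10 log₁₀(3.538) = 5.49 dB

5.49 dB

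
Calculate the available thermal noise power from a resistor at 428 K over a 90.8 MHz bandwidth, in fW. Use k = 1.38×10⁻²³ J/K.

536 fW

P_n = kTB = 1.38×10⁻²³ × 428 × 9.08×10⁷ = 5.36×10⁻¹³ W = 536 fW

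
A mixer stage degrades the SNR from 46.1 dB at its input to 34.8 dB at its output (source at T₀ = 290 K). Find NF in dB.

NF (dB) = SNR_in(dB) − SNR_out(dB) when the source is at T₀
NF = 46.1 − 34.8 = 11.3 dB

11.3 dB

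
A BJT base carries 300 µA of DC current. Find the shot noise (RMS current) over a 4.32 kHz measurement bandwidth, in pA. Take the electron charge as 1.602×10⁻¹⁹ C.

644 pA

I_n = √(2qI·B)
2qI·B = 2 × 1.602×10⁻¹⁹ × 3.00×10⁻⁴ × 4.32×10³ = 4.15×10⁻¹⁹ A²
I_n = √(4.15×10⁻¹⁹) = 6.44×10⁻¹⁰ A = 644 pA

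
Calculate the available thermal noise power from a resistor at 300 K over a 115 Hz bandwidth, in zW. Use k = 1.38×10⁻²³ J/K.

476 zW

P_n = kTB = 1.38×10⁻²³ × 300 × 1.15×10² = 4.76×10⁻¹⁹ W = 476 zW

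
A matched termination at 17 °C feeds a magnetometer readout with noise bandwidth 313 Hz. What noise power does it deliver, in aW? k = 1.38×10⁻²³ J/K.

1.25 aW

T = 17 °C + 273.15 = 290.15 K
P_n = kTB = 1.38×10⁻²³ × 290.15 × 3.13×10² = 1.25×10⁻¹⁸ W = 1.25 aW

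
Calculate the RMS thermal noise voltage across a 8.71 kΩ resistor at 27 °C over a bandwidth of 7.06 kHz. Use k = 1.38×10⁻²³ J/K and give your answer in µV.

1.01 µV

T = 27 °C + 273.15 = 300.15 K
V_n = √(4kTRB)
4kTRB = 4 × 1.38×10⁻²³ × 300.15 × 8.71×10³ × 7.06×10³ = 1.02×10⁻¹² V²
V_n = √(1.02×10⁻¹²) = 1.01×10⁻⁶ V = 1.01 µV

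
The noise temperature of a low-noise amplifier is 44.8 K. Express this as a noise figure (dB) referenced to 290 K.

F = 1 + T_e/T₀ = 1 + 44.8/290 = 1.15448
NF = 10 log₁₀(1.15448) = 0.624 dB

0.624 dB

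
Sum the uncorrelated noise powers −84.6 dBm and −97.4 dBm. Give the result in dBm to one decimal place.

−84.4 dBm

Convert to linear, add, convert back:
P₁ = 3.47×10⁻¹² W, P₂ = 1.82×10⁻¹³ W
P_tot = 3.65×10⁻¹² W → 10 log₁₀(P_tot / 10⁻³) = −84.4 dBm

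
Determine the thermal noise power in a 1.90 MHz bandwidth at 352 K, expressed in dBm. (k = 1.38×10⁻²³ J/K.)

−110.3 dBm

P_n = kTB = 1.38×10⁻²³ × 352 × 1.90×10⁶ = 9.23×10⁻¹⁵ W
In dBm: 10 log₁₀(9.23×10⁻¹⁵ / 10⁻³) = −110.3 dBm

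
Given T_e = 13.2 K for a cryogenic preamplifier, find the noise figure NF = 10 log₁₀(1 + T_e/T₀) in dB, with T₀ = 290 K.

0.193 dB

F = 1 + T_e/T₀ = 1 + 13.2/290 = 1.04552
NF = 10 log₁₀(1.04552) = 0.193 dB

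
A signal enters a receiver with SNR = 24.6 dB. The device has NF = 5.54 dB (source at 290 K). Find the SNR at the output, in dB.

19.06 dB

By definition F = SNR_in/SNR_out, so in dB: SNR_out = SNR_in − NF
SNR_out = 24.6 − 5.54 = 19.06 dB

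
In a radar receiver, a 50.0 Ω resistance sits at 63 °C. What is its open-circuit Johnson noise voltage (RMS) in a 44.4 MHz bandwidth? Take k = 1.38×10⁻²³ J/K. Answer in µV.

6.42 µV

T = 63 °C + 273.15 = 336.15 K
V_n = √(4kTRB)
4kTRB = 4 × 1.38×10⁻²³ × 336.15 × 5.00×10¹ × 4.44×10⁷ = 4.12×10⁻¹¹ V²
V_n = √(4.12×10⁻¹¹) = 6.42×10⁻⁶ V = 6.42 µV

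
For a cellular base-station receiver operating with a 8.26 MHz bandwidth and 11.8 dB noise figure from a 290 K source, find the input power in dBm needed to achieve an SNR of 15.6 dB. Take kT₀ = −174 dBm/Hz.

−77.4 dBm

Sensitivity = −174 + 10 log₁₀(B) + NF + SNR_min
= −174 + 69.17 + 11.8 + 15.6
= −77.43 dBm → −77.4 dBm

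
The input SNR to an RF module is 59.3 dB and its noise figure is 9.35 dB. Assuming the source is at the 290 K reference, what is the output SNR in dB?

By definition F = SNR_in/SNR_out, so in dB: SNR_out = SNR_in − NF
SNR_out = 59.3 − 9.35 = 49.95 dB

49.95 dB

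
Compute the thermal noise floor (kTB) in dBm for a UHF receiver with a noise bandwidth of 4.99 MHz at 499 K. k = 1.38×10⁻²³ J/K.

P_n = kTB = 1.38×10⁻²³ × 499 × 4.99×10⁶ = 3.44×10⁻¹⁴ W
In dBm: 10 log₁₀(3.44×10⁻¹⁴ / 10⁻³) = −104.6 dBm

−104.6 dBm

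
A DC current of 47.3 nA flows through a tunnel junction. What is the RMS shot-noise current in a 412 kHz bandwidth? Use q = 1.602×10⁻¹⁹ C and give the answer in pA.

I_n = √(2qI·B)
2qI·B = 2 × 1.602×10⁻¹⁹ × 4.73×10⁻⁸ × 4.12×10⁵ = 6.24×10⁻²¹ A²
I_n = √(6.24×10⁻²¹) = 7.90×10⁻¹¹ A = 79.0 pA

79.0 pA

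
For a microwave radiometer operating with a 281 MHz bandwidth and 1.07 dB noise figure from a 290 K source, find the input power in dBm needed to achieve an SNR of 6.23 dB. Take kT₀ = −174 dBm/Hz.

Sensitivity = −174 + 10 log₁₀(B) + NF + SNR_min
= −174 + 84.49 + 1.07 + 6.23
= −82.21 dBm → −82.2 dBm

−82.2 dBm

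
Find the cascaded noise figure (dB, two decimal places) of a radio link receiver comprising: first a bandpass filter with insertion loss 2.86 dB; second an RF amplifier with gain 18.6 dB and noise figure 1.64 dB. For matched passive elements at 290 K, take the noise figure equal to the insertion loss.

4.50 dB

Convert to linear (a loss of L dB is a gain of −L dB): F_i = 10^(NF_i/10), G_i = 10^(G_i,dB/10)
  Stage 1: F_1 = 10^(2.86/10) = 1.932, G_1 = 10^(−2.86/10) = 0.5176
  Stage 2: F_2 = 10^(1.64/10) = 1.459, G_2 = 10^(18.6/10) = 72.44
Friis cascade:
  F = 1.932 + (1.459 − 1)/0.5176 = 2.818
NF = 10 log₁₀(2.818) = 4.50 dB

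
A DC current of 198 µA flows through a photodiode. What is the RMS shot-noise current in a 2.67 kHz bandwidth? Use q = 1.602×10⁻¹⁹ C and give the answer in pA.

412 pA

I_n = √(2qI·B)
2qI·B = 2 × 1.602×10⁻¹⁹ × 1.98×10⁻⁴ × 2.67×10³ = 1.69×10⁻¹⁹ A²
I_n = √(1.69×10⁻¹⁹) = 4.12×10⁻¹⁰ A = 412 pA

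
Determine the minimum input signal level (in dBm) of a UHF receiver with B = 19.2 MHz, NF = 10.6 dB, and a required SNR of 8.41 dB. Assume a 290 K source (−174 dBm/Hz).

−82.2 dBm

Sensitivity = −174 + 10 log₁₀(B) + NF + SNR_min
= −174 + 72.83 + 10.6 + 8.41
= −82.16 dBm → −82.2 dBm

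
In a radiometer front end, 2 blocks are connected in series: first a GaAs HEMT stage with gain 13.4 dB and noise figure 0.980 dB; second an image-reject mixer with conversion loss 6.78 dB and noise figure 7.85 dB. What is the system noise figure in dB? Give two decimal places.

Convert to linear (a loss of L dB is a gain of −L dB): F_i = 10^(NF_i/10), G_i = 10^(G_i,dB/10)
  Stage 1: F_1 = 10^(0.980/10) = 1.253, G_1 = 10^(13.4/10) = 21.88
  Stage 2: F_2 = 10^(7.85/10) = 6.095, G_2 = 10^(−6.78/10) = 0.2099
Friis cascade:
  F = 1.253 + (6.095 − 1)/21.88 = 1.486
NF = 10 log₁₀(1.486) = 1.72 dB

1.72 dB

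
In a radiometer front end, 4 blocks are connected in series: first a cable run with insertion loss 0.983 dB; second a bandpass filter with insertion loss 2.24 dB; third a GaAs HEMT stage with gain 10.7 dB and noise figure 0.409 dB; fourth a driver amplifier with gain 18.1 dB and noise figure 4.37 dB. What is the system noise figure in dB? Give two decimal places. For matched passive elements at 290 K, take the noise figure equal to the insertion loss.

4.18 dB

Convert to linear (a loss of L dB is a gain of −L dB): F_i = 10^(NF_i/10), G_i = 10^(G_i,dB/10)
  Stage 1: F_1 = 10^(0.983/10) = 1.254, G_1 = 10^(−0.983/10) = 0.7974
  Stage 2: F_2 = 10^(2.24/10) = 1.675, G_2 = 10^(−2.24/10) = 0.5970
  Stage 3: F_3 = 10^(0.409/10) = 1.099, G_3 = 10^(10.7/10) = 11.75
  Stage 4: F_4 = 10^(4.37/10) = 2.735, G_4 = 10^(18.1/10) = 64.57
Friis cascade:
  F = 1.254 + (1.675 − 1)/0.7974 + (1.099 − 1)/0.4761 + (2.735 − 1)/5.594 = 2.618
NF = 10 log₁₀(2.618) = 4.18 dB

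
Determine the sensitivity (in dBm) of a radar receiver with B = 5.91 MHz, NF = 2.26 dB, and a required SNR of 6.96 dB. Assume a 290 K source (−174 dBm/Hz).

Sensitivity = −174 + 10 log₁₀(B) + NF + SNR_min
= −174 + 67.72 + 2.26 + 6.96
= −97.06 dBm → −97.1 dBm

−97.1 dBm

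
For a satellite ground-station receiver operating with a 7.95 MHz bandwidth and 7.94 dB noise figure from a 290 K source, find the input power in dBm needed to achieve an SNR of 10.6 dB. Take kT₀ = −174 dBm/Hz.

−86.5 dBm

Sensitivity = −174 + 10 log₁₀(B) + NF + SNR_min
= −174 + 69 + 7.94 + 10.6
= −86.46 dBm → −86.5 dBm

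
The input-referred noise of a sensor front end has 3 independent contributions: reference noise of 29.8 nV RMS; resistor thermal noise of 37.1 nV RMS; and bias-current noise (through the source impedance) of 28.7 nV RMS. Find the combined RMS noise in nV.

55.6 nV

Uncorrelated sources add in power (mean-square): V_tot = √(ΣV_i²)
V_tot = √[(2.98×10⁻⁸)² + (3.71×10⁻⁸)² + (2.87×10⁻⁸)²] = 5.56×10⁻⁸ V = 55.6 nV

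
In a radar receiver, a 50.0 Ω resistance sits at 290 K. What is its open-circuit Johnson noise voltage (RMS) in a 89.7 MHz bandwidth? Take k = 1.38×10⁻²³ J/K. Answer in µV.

8.47 µV

V_n = √(4kTRB)
4kTRB = 4 × 1.38×10⁻²³ × 290 × 5.00×10¹ × 8.97×10⁷ = 7.18×10⁻¹¹ V²
V_n = √(7.18×10⁻¹¹) = 8.47×10⁻⁶ V = 8.47 µV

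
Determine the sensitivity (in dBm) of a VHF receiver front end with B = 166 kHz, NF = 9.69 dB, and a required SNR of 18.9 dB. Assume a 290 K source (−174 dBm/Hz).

−93.2 dBm

Sensitivity = −174 + 10 log₁₀(B) + NF + SNR_min
= −174 + 52.2 + 9.69 + 18.9
= −93.21 dBm → −93.2 dBm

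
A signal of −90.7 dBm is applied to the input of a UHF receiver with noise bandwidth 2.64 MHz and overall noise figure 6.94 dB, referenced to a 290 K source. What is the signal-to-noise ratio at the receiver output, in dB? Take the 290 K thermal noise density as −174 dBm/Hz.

Noise floor: N = −174 + 10 log₁₀(B) + NF
10 log₁₀(2.64×10⁶) = 64.22 dB
N = −174 + 64.22 + 6.94 = −102.84 dBm
SNR = P_sig − N = −90.7 − (−102.84) = 12.14 dB → 12.1 dB

12.1 dB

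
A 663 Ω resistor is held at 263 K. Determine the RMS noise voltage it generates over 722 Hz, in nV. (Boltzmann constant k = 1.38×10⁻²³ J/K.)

83.4 nV

V_n = √(4kTRB)
4kTRB = 4 × 1.38×10⁻²³ × 263 × 6.63×10² × 7.22×10² = 6.95×10⁻¹⁵ V²
V_n = √(6.95×10⁻¹⁵) = 8.34×10⁻⁸ V = 83.4 nV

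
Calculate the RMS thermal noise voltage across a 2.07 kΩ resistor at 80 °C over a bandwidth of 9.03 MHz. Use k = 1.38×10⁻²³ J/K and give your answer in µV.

19.1 µV

T = 80 °C + 273.15 = 353.15 K
V_n = √(4kTRB)
4kTRB = 4 × 1.38×10⁻²³ × 353.15 × 2.07×10³ × 9.03×10⁶ = 3.64×10⁻¹⁰ V²
V_n = √(3.64×10⁻¹⁰) = 1.91×10⁻⁵ V = 19.1 µV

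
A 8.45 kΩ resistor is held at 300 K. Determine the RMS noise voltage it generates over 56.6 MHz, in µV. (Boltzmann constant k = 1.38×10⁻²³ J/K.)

V_n = √(4kTRB)
4kTRB = 4 × 1.38×10⁻²³ × 300 × 8.45×10³ × 5.66×10⁷ = 7.92×10⁻⁹ V²
V_n = √(7.92×10⁻⁹) = 8.90×10⁻⁵ V = 89.0 µV

89.0 µV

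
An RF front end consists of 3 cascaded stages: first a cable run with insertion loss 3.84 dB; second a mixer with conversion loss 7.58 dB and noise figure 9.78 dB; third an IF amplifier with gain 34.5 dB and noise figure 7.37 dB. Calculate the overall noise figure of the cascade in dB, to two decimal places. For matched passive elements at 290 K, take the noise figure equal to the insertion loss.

Convert to linear (a loss of L dB is a gain of −L dB): F_i = 10^(NF_i/10), G_i = 10^(G_i,dB/10)
  Stage 1: F_1 = 10^(3.84/10) = 2.421, G_1 = 10^(−3.84/10) = 0.4130
  Stage 2: F_2 = 10^(9.78/10) = 9.506, G_2 = 10^(−7.58/10) = 0.1746
  Stage 3: F_3 = 10^(7.37/10) = 5.458, G_3 = 10^(34.5/10) = 2818
Friis cascade:
  F = 2.421 + (9.506 − 1)/0.4130 + (5.458 − 1)/0.07211 = 84.83
NF = 10 log₁₀(84.83) = 19.29 dB

19.29 dB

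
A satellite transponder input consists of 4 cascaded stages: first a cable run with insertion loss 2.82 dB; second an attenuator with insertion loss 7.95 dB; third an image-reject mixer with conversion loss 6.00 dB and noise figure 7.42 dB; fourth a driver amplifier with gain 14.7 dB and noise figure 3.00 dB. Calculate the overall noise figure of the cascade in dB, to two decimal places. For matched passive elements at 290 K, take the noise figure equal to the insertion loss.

20.54 dB

Convert to linear (a loss of L dB is a gain of −L dB): F_i = 10^(NF_i/10), G_i = 10^(G_i,dB/10)
  Stage 1: F_1 = 10^(2.82/10) = 1.914, G_1 = 10^(−2.82/10) = 0.5224
  Stage 2: F_2 = 10^(7.95/10) = 6.237, G_2 = 10^(−7.95/10) = 0.1603
  Stage 3: F_3 = 10^(7.42/10) = 5.521, G_3 = 10^(−6.00/10) = 0.2512
  Stage 4: F_4 = 10^(3.00/10) = 1.995, G_4 = 10^(14.7/10) = 29.51
Friis cascade:
  F = 1.914 + (6.237 − 1)/0.5224 + (5.521 − 1)/0.08375 + (1.995 − 1)/0.02104 = 113.2
NF = 10 log₁₀(113.2) = 20.54 dB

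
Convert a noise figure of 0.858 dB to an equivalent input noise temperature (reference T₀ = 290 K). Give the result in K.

F = 10^(0.858/10) = 1.21843
T_e = (F − 1)·T₀ = (1.21843 − 1) × 290 = 63.3 K

63.3 K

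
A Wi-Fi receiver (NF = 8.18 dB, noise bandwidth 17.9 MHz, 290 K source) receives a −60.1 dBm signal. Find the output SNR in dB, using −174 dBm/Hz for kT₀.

33.2 dB

Noise floor: N = −174 + 10 log₁₀(B) + NF
10 log₁₀(1.79×10⁷) = 72.53 dB
N = −174 + 72.53 + 8.18 = −93.29 dBm
SNR = P_sig − N = −60.1 − (−93.29) = 33.19 dB → 33.2 dB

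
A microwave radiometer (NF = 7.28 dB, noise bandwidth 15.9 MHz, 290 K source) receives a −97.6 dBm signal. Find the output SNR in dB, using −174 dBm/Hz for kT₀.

Noise floor: N = −174 + 10 log₁₀(B) + NF
10 log₁₀(1.59×10⁷) = 72.01 dB
N = −174 + 72.01 + 7.28 = −94.71 dBm
SNR = P_sig − N = −97.6 − (−94.71) = −2.89 dB → −2.9 dB

−2.9 dB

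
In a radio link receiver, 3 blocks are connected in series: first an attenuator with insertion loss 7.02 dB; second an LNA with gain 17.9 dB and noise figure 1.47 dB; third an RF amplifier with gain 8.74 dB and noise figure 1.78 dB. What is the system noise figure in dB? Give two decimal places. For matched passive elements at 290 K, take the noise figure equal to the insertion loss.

Convert to linear (a loss of L dB is a gain of −L dB): F_i = 10^(NF_i/10), G_i = 10^(G_i,dB/10)
  Stage 1: F_1 = 10^(7.02/10) = 5.035, G_1 = 10^(−7.02/10) = 0.1986
  Stage 2: F_2 = 10^(1.47/10) = 1.403, G_2 = 10^(17.9/10) = 61.66
  Stage 3: F_3 = 10^(1.78/10) = 1.507, G_3 = 10^(8.74/10) = 7.482
Friis cascade:
  F = 5.035 + (1.403 − 1)/0.1986 + (1.507 − 1)/12.25 = 7.105
NF = 10 log₁₀(7.105) = 8.52 dB

8.52 dB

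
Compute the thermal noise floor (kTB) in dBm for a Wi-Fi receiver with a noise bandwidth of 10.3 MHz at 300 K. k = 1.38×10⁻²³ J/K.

P_n = kTB = 1.38×10⁻²³ × 300 × 1.03×10⁷ = 4.26×10⁻¹⁴ W
In dBm: 10 log₁₀(4.26×10⁻¹⁴ / 10⁻³) = −103.7 dBm

−103.7 dBm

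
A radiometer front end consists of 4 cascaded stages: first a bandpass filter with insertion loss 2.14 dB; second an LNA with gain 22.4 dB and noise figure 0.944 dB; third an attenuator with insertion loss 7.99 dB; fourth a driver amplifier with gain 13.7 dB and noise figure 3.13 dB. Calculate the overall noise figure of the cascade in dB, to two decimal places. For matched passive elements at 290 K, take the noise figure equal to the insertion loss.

3.32 dB

Convert to linear (a loss of L dB is a gain of −L dB): F_i = 10^(NF_i/10), G_i = 10^(G_i,dB/10)
  Stage 1: F_1 = 10^(2.14/10) = 1.637, G_1 = 10^(−2.14/10) = 0.6109
  Stage 2: F_2 = 10^(0.944/10) = 1.243, G_2 = 10^(22.4/10) = 173.8
  Stage 3: F_3 = 10^(7.99/10) = 6.295, G_3 = 10^(−7.99/10) = 0.1589
  Stage 4: F_4 = 10^(3.13/10) = 2.056, G_4 = 10^(13.7/10) = 23.44
Friis cascade:
  F = 1.637 + (1.243 − 1)/0.6109 + (6.295 − 1)/106.2 + (2.056 − 1)/16.87 = 2.147
NF = 10 log₁₀(2.147) = 3.32 dB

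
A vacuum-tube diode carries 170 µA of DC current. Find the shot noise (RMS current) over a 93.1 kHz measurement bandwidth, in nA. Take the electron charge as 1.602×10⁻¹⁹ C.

2.25 nA

I_n = √(2qI·B)
2qI·B = 2 × 1.602×10⁻¹⁹ × 1.70×10⁻⁴ × 9.31×10⁴ = 5.07×10⁻¹⁸ A²
I_n = √(5.07×10⁻¹⁸) = 2.25×10⁻⁹ A = 2.25 nA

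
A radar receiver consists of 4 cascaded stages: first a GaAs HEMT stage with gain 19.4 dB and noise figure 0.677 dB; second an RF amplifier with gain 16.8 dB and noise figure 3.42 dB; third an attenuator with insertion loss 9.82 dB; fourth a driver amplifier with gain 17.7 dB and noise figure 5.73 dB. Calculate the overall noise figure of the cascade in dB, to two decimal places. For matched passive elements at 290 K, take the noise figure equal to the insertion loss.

0.76 dB

Convert to linear (a loss of L dB is a gain of −L dB): F_i = 10^(NF_i/10), G_i = 10^(G_i,dB/10)
  Stage 1: F_1 = 10^(0.677/10) = 1.169, G_1 = 10^(19.4/10) = 87.10
  Stage 2: F_2 = 10^(3.42/10) = 2.198, G_2 = 10^(16.8/10) = 47.86
  Stage 3: F_3 = 10^(9.82/10) = 9.594, G_3 = 10^(−9.82/10) = 0.1042
  Stage 4: F_4 = 10^(5.73/10) = 3.741, G_4 = 10^(17.7/10) = 58.88
Friis cascade:
  F = 1.169 + (2.198 − 1)/87.10 + (9.594 − 1)/4169 + (3.741 − 1)/434.5 = 1.191
NF = 10 log₁₀(1.191) = 0.76 dB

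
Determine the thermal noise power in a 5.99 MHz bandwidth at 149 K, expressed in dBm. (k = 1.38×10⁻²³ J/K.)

P_n = kTB = 1.38×10⁻²³ × 149 × 5.99×10⁶ = 1.23×10⁻¹⁴ W
In dBm: 10 log₁₀(1.23×10⁻¹⁴ / 10⁻³) = −109.1 dBm

−109.1 dBm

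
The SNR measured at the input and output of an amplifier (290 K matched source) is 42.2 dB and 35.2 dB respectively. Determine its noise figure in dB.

NF (dB) = SNR_in(dB) − SNR_out(dB) when the source is at T₀
NF = 42.2 − 35.2 = 7.0 dB

7.0 dB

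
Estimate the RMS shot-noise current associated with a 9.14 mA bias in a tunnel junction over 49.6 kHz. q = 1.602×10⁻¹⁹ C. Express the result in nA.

12.1 nA

I_n = √(2qI·B)
2qI·B = 2 × 1.602×10⁻¹⁹ × 9.14×10⁻³ × 4.96×10⁴ = 1.45×10⁻¹⁶ A²
I_n = √(1.45×10⁻¹⁶) = 1.21×10⁻⁸ A = 12.1 nA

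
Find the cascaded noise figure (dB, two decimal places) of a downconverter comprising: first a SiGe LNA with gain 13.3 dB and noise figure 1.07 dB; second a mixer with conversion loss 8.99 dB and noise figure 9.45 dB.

Convert to linear (a loss of L dB is a gain of −L dB): F_i = 10^(NF_i/10), G_i = 10^(G_i,dB/10)
  Stage 1: F_1 = 10^(1.07/10) = 1.279, G_1 = 10^(13.3/10) = 21.38
  Stage 2: F_2 = 10^(9.45/10) = 8.810, G_2 = 10^(−8.99/10) = 0.1262
Friis cascade:
  F = 1.279 + (8.810 − 1)/21.38 = 1.645
NF = 10 log₁₀(1.645) = 2.16 dB

2.16 dB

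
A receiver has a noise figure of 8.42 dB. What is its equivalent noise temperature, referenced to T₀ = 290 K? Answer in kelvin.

F = 10^(8.42/10) = 6.95024
T_e = (F − 1)·T₀ = (6.95024 − 1) × 290 = 1726 K

1726 K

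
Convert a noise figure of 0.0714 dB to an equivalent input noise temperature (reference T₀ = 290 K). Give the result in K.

F = 10^(0.0714/10) = 1.01658
T_e = (F − 1)·T₀ = (1.01658 − 1) × 290 = 4.81 K

4.81 K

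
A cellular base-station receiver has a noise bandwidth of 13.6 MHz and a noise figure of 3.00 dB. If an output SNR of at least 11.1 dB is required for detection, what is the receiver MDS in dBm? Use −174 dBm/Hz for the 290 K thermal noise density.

Sensitivity = −174 + 10 log₁₀(B) + NF + SNR_min
= −174 + 71.34 + 3.00 + 11.1
= −88.56 dBm → −88.6 dBm

−88.6 dBm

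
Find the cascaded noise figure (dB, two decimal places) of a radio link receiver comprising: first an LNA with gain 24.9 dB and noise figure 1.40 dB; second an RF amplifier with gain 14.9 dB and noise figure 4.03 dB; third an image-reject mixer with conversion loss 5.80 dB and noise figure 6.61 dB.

Convert to linear (a loss of L dB is a gain of −L dB): F_i = 10^(NF_i/10), G_i = 10^(G_i,dB/10)
  Stage 1: F_1 = 10^(1.40/10) = 1.380, G_1 = 10^(24.9/10) = 309.0
  Stage 2: F_2 = 10^(4.03/10) = 2.529, G_2 = 10^(14.9/10) = 30.90
  Stage 3: F_3 = 10^(6.61/10) = 4.581, G_3 = 10^(−5.80/10) = 0.2630
Friis cascade:
  F = 1.380 + (2.529 − 1)/309.0 + (4.581 − 1)/9550 = 1.386
NF = 10 log₁₀(1.386) = 1.42 dB

1.42 dB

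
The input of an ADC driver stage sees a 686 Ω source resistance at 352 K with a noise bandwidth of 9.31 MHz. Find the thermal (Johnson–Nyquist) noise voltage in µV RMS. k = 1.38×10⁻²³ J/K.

11.1 µV

V_n = √(4kTRB)
4kTRB = 4 × 1.38×10⁻²³ × 352 × 6.86×10² × 9.31×10⁶ = 1.24×10⁻¹⁰ V²
V_n = √(1.24×10⁻¹⁰) = 1.11×10⁻⁵ V = 11.1 µV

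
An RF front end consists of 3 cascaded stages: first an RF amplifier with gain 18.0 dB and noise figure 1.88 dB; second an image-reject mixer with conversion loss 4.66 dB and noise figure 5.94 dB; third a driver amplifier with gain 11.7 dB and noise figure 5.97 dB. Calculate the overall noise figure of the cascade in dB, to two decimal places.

Convert to linear (a loss of L dB is a gain of −L dB): F_i = 10^(NF_i/10), G_i = 10^(G_i,dB/10)
  Stage 1: F_1 = 10^(1.88/10) = 1.542, G_1 = 10^(18.0/10) = 63.10
  Stage 2: F_2 = 10^(5.94/10) = 3.926, G_2 = 10^(−4.66/10) = 0.3420
  Stage 3: F_3 = 10^(5.97/10) = 3.954, G_3 = 10^(11.7/10) = 14.79
Friis cascade:
  F = 1.542 + (3.926 − 1)/63.10 + (3.954 − 1)/21.58 = 1.725
NF = 10 log₁₀(1.725) = 2.37 dB

2.37 dB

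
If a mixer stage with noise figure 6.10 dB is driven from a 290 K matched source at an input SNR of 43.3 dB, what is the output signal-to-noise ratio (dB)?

By definition F = SNR_in/SNR_out, so in dB: SNR_out = SNR_in − NF
SNR_out = 43.3 − 6.10 = 37.20 dB

37.20 dB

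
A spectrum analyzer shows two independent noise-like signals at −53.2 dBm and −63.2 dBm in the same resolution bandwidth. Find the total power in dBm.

Convert to linear, add, convert back:
P₁ = 4.79×10⁻⁹ W, P₂ = 4.79×10⁻¹⁰ W
P_tot = 5.26×10⁻⁹ W → 10 log₁₀(P_tot / 10⁻³) = −52.8 dBm

−52.8 dBm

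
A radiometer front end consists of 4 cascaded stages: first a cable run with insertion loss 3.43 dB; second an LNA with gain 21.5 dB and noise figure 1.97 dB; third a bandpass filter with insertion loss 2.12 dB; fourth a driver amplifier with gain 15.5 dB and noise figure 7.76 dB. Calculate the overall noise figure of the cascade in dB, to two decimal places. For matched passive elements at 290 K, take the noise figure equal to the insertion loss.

Convert to linear (a loss of L dB is a gain of −L dB): F_i = 10^(NF_i/10), G_i = 10^(G_i,dB/10)
  Stage 1: F_1 = 10^(3.43/10) = 2.203, G_1 = 10^(−3.43/10) = 0.4539
  Stage 2: F_2 = 10^(1.97/10) = 1.574, G_2 = 10^(21.5/10) = 141.3
  Stage 3: F_3 = 10^(2.12/10) = 1.629, G_3 = 10^(−2.12/10) = 0.6138
  Stage 4: F_4 = 10^(7.76/10) = 5.970, G_4 = 10^(15.5/10) = 35.48
Friis cascade:
  F = 2.203 + (1.574 − 1)/0.4539 + (1.629 − 1)/64.12 + (5.970 − 1)/39.36 = 3.603
NF = 10 log₁₀(3.603) = 5.57 dB

5.57 dB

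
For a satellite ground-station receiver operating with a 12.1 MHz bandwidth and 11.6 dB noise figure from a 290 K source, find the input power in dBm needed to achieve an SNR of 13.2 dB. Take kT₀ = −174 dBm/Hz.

Sensitivity = −174 + 10 log₁₀(B) + NF + SNR_min
= −174 + 70.83 + 11.6 + 13.2
= −78.37 dBm → −78.4 dBm

−78.4 dBm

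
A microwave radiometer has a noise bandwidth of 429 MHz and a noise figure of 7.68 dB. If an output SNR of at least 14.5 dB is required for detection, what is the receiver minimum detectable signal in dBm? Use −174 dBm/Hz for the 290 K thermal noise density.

−65.5 dBm

Sensitivity = −174 + 10 log₁₀(B) + NF + SNR_min
= −174 + 86.32 + 7.68 + 14.5
= −65.50 dBm → −65.5 dBm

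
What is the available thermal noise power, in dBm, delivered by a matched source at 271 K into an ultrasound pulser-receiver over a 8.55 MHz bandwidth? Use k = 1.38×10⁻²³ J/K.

−105.0 dBm

P_n = kTB = 1.38×10⁻²³ × 271 × 8.55×10⁶ = 3.20×10⁻¹⁴ W
In dBm: 10 log₁₀(3.20×10⁻¹⁴ / 10⁻³) = −105.0 dBm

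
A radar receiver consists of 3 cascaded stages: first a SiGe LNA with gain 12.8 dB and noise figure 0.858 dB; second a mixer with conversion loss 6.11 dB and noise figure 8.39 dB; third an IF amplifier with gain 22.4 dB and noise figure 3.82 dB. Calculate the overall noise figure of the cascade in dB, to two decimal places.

Convert to linear (a loss of L dB is a gain of −L dB): F_i = 10^(NF_i/10), G_i = 10^(G_i,dB/10)
  Stage 1: F_1 = 10^(0.858/10) = 1.218, G_1 = 10^(12.8/10) = 19.05
  Stage 2: F_2 = 10^(8.39/10) = 6.902, G_2 = 10^(−6.11/10) = 0.2449
  Stage 3: F_3 = 10^(3.82/10) = 2.410, G_3 = 10^(22.4/10) = 173.8
Friis cascade:
  F = 1.218 + (6.902 − 1)/19.05 + (2.410 − 1)/4.667 = 1.830
NF = 10 log₁₀(1.830) = 2.63 dB

2.63 dB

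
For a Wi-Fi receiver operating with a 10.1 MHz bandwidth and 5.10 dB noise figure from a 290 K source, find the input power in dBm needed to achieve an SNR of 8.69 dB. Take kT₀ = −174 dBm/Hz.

Sensitivity = −174 + 10 log₁₀(B) + NF + SNR_min
= −174 + 70.04 + 5.10 + 8.69
= −90.17 dBm → −90.2 dBm

−90.2 dBm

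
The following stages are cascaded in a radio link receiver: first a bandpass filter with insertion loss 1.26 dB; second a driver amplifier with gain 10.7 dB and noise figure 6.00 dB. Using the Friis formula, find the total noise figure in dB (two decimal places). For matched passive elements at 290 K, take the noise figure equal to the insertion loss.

7.26 dB

Convert to linear (a loss of L dB is a gain of −L dB): F_i = 10^(NF_i/10), G_i = 10^(G_i,dB/10)
  Stage 1: F_1 = 10^(1.26/10) = 1.337, G_1 = 10^(−1.26/10) = 0.7482
  Stage 2: F_2 = 10^(6.00/10) = 3.981, G_2 = 10^(10.7/10) = 11.75
Friis cascade:
  F = 1.337 + (3.981 − 1)/0.7482 = 5.321
NF = 10 log₁₀(5.321) = 7.26 dB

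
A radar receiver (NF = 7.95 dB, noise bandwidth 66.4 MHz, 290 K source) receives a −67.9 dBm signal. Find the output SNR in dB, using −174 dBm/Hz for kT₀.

Noise floor: N = −174 + 10 log₁₀(B) + NF
10 log₁₀(6.64×10⁷) = 78.22 dB
N = −174 + 78.22 + 7.95 = −87.83 dBm
SNR = P_sig − N = −67.9 − (−87.83) = 19.93 dB → 19.9 dB

19.9 dB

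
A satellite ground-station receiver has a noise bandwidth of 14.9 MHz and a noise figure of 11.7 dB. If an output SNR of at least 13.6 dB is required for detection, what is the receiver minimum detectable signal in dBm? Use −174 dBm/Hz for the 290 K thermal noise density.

Sensitivity = −174 + 10 log₁₀(B) + NF + SNR_min
= −174 + 71.73 + 11.7 + 13.6
= −76.97 dBm → −77.0 dBm

−77.0 dBm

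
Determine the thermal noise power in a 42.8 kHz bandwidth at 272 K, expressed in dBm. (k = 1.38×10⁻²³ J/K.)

P_n = kTB = 1.38×10⁻²³ × 272 × 4.28×10⁴ = 1.61×10⁻¹⁶ W
In dBm: 10 log₁₀(1.61×10⁻¹⁶ / 10⁻³) = −127.9 dBm

−127.9 dBm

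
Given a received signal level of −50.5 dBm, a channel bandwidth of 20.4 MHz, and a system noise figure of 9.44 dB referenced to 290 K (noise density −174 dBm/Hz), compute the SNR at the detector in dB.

Noise floor: N = −174 + 10 log₁₀(B) + NF
10 log₁₀(2.04×10⁷) = 73.1 dB
N = −174 + 73.1 + 9.44 = −91.46 dBm
SNR = P_sig − N = −50.5 − (−91.46) = 40.96 dB → 41.0 dB

41.0 dB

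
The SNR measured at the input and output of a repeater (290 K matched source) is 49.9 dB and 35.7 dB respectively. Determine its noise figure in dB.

14.2 dB

NF (dB) = SNR_in(dB) − SNR_out(dB) when the source is at T₀
NF = 49.9 − 35.7 = 14.2 dB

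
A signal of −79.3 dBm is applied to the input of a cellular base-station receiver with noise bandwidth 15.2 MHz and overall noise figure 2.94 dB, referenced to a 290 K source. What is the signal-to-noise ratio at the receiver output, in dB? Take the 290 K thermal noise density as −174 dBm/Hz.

Noise floor: N = −174 + 10 log₁₀(B) + NF
10 log₁₀(1.52×10⁷) = 71.82 dB
N = −174 + 71.82 + 2.94 = −99.24 dBm
SNR = P_sig − N = −79.3 − (−99.24) = 19.94 dB → 19.9 dB

19.9 dB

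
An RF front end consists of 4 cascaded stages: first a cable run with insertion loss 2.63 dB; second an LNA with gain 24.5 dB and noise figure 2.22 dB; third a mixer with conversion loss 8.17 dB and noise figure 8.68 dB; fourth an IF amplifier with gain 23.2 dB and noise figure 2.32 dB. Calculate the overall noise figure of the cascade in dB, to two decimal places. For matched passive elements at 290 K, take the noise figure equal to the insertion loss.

4.95 dB

Convert to linear (a loss of L dB is a gain of −L dB): F_i = 10^(NF_i/10), G_i = 10^(G_i,dB/10)
  Stage 1: F_1 = 10^(2.63/10) = 1.832, G_1 = 10^(−2.63/10) = 0.5458
  Stage 2: F_2 = 10^(2.22/10) = 1.667, G_2 = 10^(24.5/10) = 281.8
  Stage 3: F_3 = 10^(8.68/10) = 7.379, G_3 = 10^(−8.17/10) = 0.1524
  Stage 4: F_4 = 10^(2.32/10) = 1.706, G_4 = 10^(23.2/10) = 208.9
Friis cascade:
  F = 1.832 + (1.667 − 1)/0.5458 + (7.379 − 1)/153.8 + (1.706 − 1)/23.44 = 3.127
NF = 10 log₁₀(3.127) = 4.95 dB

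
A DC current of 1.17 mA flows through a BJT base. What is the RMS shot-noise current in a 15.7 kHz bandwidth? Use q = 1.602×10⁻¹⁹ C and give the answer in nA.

2.43 nA

I_n = √(2qI·B)
2qI·B = 2 × 1.602×10⁻¹⁹ × 1.17×10⁻³ × 1.57×10⁴ = 5.89×10⁻¹⁸ A²
I_n = √(5.89×10⁻¹⁸) = 2.43×10⁻⁹ A = 2.43 nA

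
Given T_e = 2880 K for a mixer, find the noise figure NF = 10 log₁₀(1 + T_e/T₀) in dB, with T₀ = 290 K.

F = 1 + T_e/T₀ = 1 + 2880/290 = 10.931
NF = 10 log₁₀(10.931) = 10.39 dB

10.39 dB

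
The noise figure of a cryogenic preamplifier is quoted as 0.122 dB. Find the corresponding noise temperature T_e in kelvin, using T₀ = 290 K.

8.26 K

F = 10^(0.122/10) = 1.02849
T_e = (F − 1)·T₀ = (1.02849 − 1) × 290 = 8.26 K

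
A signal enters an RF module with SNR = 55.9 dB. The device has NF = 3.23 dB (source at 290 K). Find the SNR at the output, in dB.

By definition F = SNR_in/SNR_out, so in dB: SNR_out = SNR_in − NF
SNR_out = 55.9 − 3.23 = 52.67 dB

52.67 dB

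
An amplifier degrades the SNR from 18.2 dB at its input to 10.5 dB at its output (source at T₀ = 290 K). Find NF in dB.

NF (dB) = SNR_in(dB) − SNR_out(dB) when the source is at T₀
NF = 18.2 − 10.5 = 7.7 dB

7.7 dB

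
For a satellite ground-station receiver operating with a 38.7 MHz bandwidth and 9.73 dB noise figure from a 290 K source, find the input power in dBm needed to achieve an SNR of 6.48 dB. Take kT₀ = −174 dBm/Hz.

Sensitivity = −174 + 10 log₁₀(B) + NF + SNR_min
= −174 + 75.88 + 9.73 + 6.48
= −81.91 dBm → −81.9 dBm

−81.9 dBm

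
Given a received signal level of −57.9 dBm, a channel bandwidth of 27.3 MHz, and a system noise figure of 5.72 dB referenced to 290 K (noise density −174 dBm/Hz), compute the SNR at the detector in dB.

Noise floor: N = −174 + 10 log₁₀(B) + NF
10 log₁₀(2.73×10⁷) = 74.36 dB
N = −174 + 74.36 + 5.72 = −93.92 dBm
SNR = P_sig − N = −57.9 − (−93.92) = 36.02 dB → 36.0 dB

36.0 dB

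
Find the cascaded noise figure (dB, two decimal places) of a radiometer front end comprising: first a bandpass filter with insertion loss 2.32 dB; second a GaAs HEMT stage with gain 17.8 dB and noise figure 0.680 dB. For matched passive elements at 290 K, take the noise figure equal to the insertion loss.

Convert to linear (a loss of L dB is a gain of −L dB): F_i = 10^(NF_i/10), G_i = 10^(G_i,dB/10)
  Stage 1: F_1 = 10^(2.32/10) = 1.706, G_1 = 10^(−2.32/10) = 0.5861
  Stage 2: F_2 = 10^(0.680/10) = 1.169, G_2 = 10^(17.8/10) = 60.26
Friis cascade:
  F = 1.706 + (1.169 − 1)/0.5861 = 1.995
NF = 10 log₁₀(1.995) = 3.00 dB

3.00 dB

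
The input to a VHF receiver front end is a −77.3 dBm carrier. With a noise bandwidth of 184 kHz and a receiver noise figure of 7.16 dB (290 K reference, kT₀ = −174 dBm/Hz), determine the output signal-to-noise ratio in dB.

36.9 dB

Noise floor: N = −174 + 10 log₁₀(B) + NF
10 log₁₀(1.84×10⁵) = 52.65 dB
N = −174 + 52.65 + 7.16 = −114.19 dBm
SNR = P_sig − N = −77.3 − (−114.19) = 36.89 dB → 36.9 dB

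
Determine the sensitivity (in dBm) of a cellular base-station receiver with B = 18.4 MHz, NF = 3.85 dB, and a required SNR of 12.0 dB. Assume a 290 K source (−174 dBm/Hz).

Sensitivity = −174 + 10 log₁₀(B) + NF + SNR_min
= −174 + 72.65 + 3.85 + 12.0
= −85.50 dBm → −85.5 dBm

−85.5 dBm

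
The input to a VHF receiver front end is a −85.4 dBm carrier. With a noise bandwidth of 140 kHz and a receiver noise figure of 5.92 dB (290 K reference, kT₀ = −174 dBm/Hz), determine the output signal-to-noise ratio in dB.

31.2 dB

Noise floor: N = −174 + 10 log₁₀(B) + NF
10 log₁₀(1.40×10⁵) = 51.46 dB
N = −174 + 51.46 + 5.92 = −116.62 dBm
SNR = P_sig − N = −85.4 − (−116.62) = 31.22 dB → 31.2 dB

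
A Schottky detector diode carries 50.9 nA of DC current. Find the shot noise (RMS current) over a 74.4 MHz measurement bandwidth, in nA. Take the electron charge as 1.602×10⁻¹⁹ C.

1.10 nA

I_n = √(2qI·B)
2qI·B = 2 × 1.602×10⁻¹⁹ × 5.09×10⁻⁸ × 7.44×10⁷ = 1.21×10⁻¹⁸ A²
I_n = √(1.21×10⁻¹⁸) = 1.10×10⁻⁹ A = 1.10 nA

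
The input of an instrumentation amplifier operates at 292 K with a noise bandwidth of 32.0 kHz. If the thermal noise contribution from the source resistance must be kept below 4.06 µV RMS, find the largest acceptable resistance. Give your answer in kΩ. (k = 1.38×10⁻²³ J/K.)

Johnson–Nyquist: V_n = √(4kTRB) ⇒ R = V_n² / (4kTB)
4kTB = 4 × 1.38×10⁻²³ × 292 × 3.20×10⁴ = 5.16×10⁻¹⁶
R = (4.06×10⁻⁶)² / 5.16×10⁻¹⁶ = 3.20×10⁴ Ω = 32.0 kΩ

32.0 kΩ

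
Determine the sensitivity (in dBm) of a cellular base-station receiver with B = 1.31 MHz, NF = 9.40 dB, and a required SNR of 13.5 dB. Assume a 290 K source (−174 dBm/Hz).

−89.9 dBm

Sensitivity = −174 + 10 log₁₀(B) + NF + SNR_min
= −174 + 61.17 + 9.40 + 13.5
= −89.93 dBm → −89.9 dBm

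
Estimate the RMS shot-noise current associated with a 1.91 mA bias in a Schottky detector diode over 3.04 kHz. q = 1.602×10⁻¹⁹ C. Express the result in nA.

1.36 nA

I_n = √(2qI·B)
2qI·B = 2 × 1.602×10⁻¹⁹ × 1.91×10⁻³ × 3.04×10³ = 1.86×10⁻¹⁸ A²
I_n = √(1.86×10⁻¹⁸) = 1.36×10⁻⁹ A = 1.36 nA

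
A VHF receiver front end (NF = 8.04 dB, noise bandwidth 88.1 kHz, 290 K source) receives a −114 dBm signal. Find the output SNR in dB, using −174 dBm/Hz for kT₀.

Noise floor: N = −174 + 10 log₁₀(B) + NF
10 log₁₀(8.81×10⁴) = 49.45 dB
N = −174 + 49.45 + 8.04 = −116.51 dBm
SNR = P_sig − N = −114 − (−116.51) = 2.51 dB → 2.5 dB

2.5 dB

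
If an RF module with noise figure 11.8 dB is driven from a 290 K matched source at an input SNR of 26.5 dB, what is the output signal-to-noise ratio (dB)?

By definition F = SNR_in/SNR_out, so in dB: SNR_out = SNR_in − NF
SNR_out = 26.5 − 11.8 = 14.7 dB

14.7 dB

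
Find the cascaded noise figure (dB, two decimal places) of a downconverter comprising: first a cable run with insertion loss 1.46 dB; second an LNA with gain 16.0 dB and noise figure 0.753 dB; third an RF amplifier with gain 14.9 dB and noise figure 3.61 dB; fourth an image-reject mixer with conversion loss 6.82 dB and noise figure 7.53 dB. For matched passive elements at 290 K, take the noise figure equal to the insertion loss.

Convert to linear (a loss of L dB is a gain of −L dB): F_i = 10^(NF_i/10), G_i = 10^(G_i,dB/10)
  Stage 1: F_1 = 10^(1.46/10) = 1.400, G_1 = 10^(−1.46/10) = 0.7145
  Stage 2: F_2 = 10^(0.753/10) = 1.189, G_2 = 10^(16.0/10) = 39.81
  Stage 3: F_3 = 10^(3.61/10) = 2.296, G_3 = 10^(14.9/10) = 30.90
  Stage 4: F_4 = 10^(7.53/10) = 5.662, G_4 = 10^(−6.82/10) = 0.2080
Friis cascade:
  F = 1.400 + (1.189 − 1)/0.7145 + (2.296 − 1)/28.44 + (5.662 − 1)/879.0 = 1.715
NF = 10 log₁₀(1.715) = 2.34 dB

2.34 dB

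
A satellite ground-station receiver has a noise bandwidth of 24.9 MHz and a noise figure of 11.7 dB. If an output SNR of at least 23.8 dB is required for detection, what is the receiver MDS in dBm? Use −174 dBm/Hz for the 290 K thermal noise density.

Sensitivity = −174 + 10 log₁₀(B) + NF + SNR_min
= −174 + 73.96 + 11.7 + 23.8
= −64.54 dBm → −64.5 dBm

−64.5 dBm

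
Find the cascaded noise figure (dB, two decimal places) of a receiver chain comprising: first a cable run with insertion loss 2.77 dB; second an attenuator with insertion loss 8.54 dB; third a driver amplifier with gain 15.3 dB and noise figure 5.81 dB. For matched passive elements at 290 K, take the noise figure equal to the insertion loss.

Convert to linear (a loss of L dB is a gain of −L dB): F_i = 10^(NF_i/10), G_i = 10^(G_i,dB/10)
  Stage 1: F_1 = 10^(2.77/10) = 1.892, G_1 = 10^(−2.77/10) = 0.5284
  Stage 2: F_2 = 10^(8.54/10) = 7.145, G_2 = 10^(−8.54/10) = 0.1400
  Stage 3: F_3 = 10^(5.81/10) = 3.811, G_3 = 10^(15.3/10) = 33.88
Friis cascade:
  F = 1.892 + (7.145 − 1)/0.5284 + (3.811 − 1)/0.07396 = 51.52
NF = 10 log₁₀(51.52) = 17.12 dB

17.12 dB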